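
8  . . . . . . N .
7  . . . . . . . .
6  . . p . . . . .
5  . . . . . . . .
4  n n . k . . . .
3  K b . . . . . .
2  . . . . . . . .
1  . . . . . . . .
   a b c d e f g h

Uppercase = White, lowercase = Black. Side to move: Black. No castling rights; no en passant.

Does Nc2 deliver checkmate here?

no

After Nc2: white king on a3; in check: yes, from the black knight on c2.
White has 1 legal reply: Kxb3.
In check but a legal move exists → not checkmate.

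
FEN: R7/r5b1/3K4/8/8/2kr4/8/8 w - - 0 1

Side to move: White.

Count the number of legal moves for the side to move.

3

White to move; king on d6.
In check: yes, from the black rook on d3.
Legal moves: Ke6, Kc6, Kc5.
Count: 3.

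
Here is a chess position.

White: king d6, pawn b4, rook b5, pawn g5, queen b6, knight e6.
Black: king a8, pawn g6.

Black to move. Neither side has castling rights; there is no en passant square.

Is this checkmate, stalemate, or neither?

Black to move; black king on a8.
In check: no.
King squares — a7: attacked by Qb6; b7: attacked by Qb6; b8: attacked by Qb6.
Legal moves for Black: none.
Not in check and no legal moves → stalemate.

stalemate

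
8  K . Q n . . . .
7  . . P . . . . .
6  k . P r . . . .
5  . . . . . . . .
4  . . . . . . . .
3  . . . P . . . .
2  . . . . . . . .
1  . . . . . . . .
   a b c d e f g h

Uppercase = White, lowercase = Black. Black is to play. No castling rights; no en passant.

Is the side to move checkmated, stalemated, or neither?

neither

Black to move; black king on a6.
In check: yes, from the white queen on c8.
King squares — a5: available; b5: available; b6: available; a7: attacked by Ka8; b7: attacked by Pc6.
Legal moves for Black: Kb6, Kb5, Ka5, Nb7.
Black is in check but has 4 legal moves → neither.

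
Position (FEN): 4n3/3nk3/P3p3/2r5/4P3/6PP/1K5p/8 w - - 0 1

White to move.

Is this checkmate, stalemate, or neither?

White to move; white king on b2.
In check: no.
Legal moves for White: Kb3, Ka3, Ka2, Kb1, Ka1, a7, e5, h4, g4.
White has 9 legal moves and is not in check → neither.

neither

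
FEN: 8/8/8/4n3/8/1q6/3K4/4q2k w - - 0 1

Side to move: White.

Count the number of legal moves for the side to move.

White to move; king on d2.
In check: yes, from the black queen on e1.
Legal moves: Kxe1.
Count: 1.

1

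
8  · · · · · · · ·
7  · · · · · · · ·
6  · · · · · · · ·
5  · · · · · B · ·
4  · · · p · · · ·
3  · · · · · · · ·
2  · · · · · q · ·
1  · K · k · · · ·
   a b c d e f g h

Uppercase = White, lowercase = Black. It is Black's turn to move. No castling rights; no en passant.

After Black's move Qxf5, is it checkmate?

After Qxf5: white king on b1; in check: yes, from the black queen on f5.
White has 3 legal replies: Kb2, Ka2, Ka1.
In check but a legal move exists → not checkmate.

no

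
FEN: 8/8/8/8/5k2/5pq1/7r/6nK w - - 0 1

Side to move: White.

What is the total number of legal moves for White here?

0

White to move; king on h1.
In check: yes, from the black rook on h2.
Legal moves: none.
Count: 0.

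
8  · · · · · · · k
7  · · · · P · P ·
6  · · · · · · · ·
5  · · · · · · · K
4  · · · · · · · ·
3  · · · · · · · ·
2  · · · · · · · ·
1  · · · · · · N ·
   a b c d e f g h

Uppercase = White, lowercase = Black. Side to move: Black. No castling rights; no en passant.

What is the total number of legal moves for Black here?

3

Black to move; king on h8.
In check: yes, from the white pawn on g7.
Legal moves: Kg8, Kh7, Kxg7.
Count: 3.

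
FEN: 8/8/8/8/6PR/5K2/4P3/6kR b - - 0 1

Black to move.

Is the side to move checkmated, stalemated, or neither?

checkmate

Black to move; black king on g1.
In check: yes, from the white rook on h1.
King squares — f1: attacked by Rh1; h1: attacked by Rh4; f2: attacked by Kf3; g2: attacked by Kf3; h2: attacked by Rh1.
Legal moves for Black: none.
In check with no legal moves → checkmate.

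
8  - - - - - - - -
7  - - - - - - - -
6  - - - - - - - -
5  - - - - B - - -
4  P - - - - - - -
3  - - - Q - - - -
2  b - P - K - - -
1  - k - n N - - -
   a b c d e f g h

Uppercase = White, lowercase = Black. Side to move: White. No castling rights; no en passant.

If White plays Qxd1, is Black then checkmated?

After Qxd1: black king on b1; in check: yes, from the white queen on d1.
King squares — a1: attacked by Qd1; c1: attacked by Qd1; a2: own bishop; b2: attacked by Be5; c2: attacked by Qd1.
Black has no legal moves → checkmate.

yes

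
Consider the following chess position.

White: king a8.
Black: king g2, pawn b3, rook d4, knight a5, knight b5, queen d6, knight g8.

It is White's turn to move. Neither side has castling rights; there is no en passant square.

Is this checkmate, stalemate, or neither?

stalemate

White to move; white king on a8.
In check: no.
King squares — a7: attacked by Nb5; b7: attacked by Na5; b8: attacked by Qd6.
Legal moves for White: none.
Not in check and no legal moves → stalemate.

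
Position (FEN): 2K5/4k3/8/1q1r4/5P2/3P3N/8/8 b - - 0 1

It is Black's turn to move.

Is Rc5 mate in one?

yes

After Rc5: white king on c8; in check: yes, from the black rook on c5.
King squares — b7: attacked by Qb5; c7: attacked by Rc5; d7: attacked by Qb5; b8: attacked by Qb5; d8: attacked by Ke7.
White has no legal moves → checkmate.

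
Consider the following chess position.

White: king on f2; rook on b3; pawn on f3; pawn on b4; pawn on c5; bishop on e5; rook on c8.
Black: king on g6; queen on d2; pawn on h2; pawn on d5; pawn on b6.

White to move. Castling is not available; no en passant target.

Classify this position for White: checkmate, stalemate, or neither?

neither

White to move; white king on f2.
In check: yes, from the black queen on d2.
King squares — e1: attacked by Qd2; f1: available; g1: attacked by Ph2; e2: attacked by Qd2; g2: attacked by Qd2; e3: attacked by Qd2; f3: own pawn; g3: available.
Legal moves for White: Kg3, Kf1.
White is in check but has 2 legal moves → neither.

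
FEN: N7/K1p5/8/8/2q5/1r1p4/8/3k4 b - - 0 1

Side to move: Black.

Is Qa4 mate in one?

yes

After Qa4: white king on a7; in check: yes, from the black queen on a4.
King squares — a6: attacked by Qa4; b6: attacked by Rb3; b7: attacked by Rb3; a8: own knight; b8: attacked by Rb3.
White has no legal moves → checkmate.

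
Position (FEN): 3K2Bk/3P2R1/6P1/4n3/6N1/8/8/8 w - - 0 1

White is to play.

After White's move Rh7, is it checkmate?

no

After Rh7: black king on h8; in check: yes, from the white rook on h7.
Black has 1 legal reply: Kxg8.
In check but a legal move exists → not checkmate.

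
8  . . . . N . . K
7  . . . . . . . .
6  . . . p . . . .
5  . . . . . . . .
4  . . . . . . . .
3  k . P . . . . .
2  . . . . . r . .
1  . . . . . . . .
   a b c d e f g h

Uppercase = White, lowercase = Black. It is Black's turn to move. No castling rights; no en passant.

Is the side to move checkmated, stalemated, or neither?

neither

Black to move; black king on a3.
In check: no.
Legal moves for Black include: Ka4, Kb3, Kb2, Ka2, Rf8+, Rf7, Rf6, Rf5, Rf4, Rf3, Rh2+, Rg2, Re2, Rd2, Rc2, Rb2, Ra2, Rf1, ... (list truncated; more exist).
Black has legal moves and is not in check → neither.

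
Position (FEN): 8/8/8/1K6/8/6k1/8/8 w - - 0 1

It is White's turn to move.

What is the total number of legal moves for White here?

White to move; king on b5.
In check: no.
Legal moves: Kc6, Kb6, Ka6, Kc5, Ka5, Kc4, Kb4, Ka4.
Count: 8.

8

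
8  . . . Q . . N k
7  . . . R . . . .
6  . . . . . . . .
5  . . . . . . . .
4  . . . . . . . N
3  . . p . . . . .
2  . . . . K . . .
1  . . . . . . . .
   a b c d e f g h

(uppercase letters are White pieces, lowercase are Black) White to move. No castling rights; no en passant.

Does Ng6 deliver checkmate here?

yes

After Ng6: black king on h8; in check: yes, from the white knight on g6.
King squares — g7: attacked by Rd7; h7: attacked by Rd7; g8: attacked by Qd8.
Black has no legal moves → checkmate.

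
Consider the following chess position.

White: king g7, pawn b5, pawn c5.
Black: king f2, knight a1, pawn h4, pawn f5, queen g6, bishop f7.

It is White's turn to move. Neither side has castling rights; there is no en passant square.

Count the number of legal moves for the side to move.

2

White to move; king on g7.
In check: yes, from the black queen on g6.
Legal moves: Kh8, Kf8.
Count: 2.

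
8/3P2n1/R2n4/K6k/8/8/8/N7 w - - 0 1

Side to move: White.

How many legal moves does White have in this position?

14

White to move; king on a5.
In check: no.
Legal moves: Ra8, Ra7, Rxd6, Rc6, Rb6, Kb6, Kb4, Ka4, Nb3, Nc2, d8=Q, d8=R, d8=B, d8=N.
Count: 14.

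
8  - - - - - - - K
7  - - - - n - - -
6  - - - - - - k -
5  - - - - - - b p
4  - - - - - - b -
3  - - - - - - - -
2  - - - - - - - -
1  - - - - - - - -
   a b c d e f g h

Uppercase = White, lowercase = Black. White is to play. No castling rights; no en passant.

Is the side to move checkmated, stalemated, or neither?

stalemate

White to move; white king on h8.
In check: no.
King squares — g7: attacked by Kg6; h7: attacked by Kg6; g8: attacked by Ne7.
Legal moves for White: none.
Not in check and no legal moves → stalemate.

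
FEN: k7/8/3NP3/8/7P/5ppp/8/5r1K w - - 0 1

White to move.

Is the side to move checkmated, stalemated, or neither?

checkmate

White to move; white king on h1.
In check: yes, from the black rook on f1.
King squares — g1: attacked by Rf1; g2: attacked by Pf3; h2: attacked by Pg3.
Legal moves for White: none.
In check with no legal moves → checkmate.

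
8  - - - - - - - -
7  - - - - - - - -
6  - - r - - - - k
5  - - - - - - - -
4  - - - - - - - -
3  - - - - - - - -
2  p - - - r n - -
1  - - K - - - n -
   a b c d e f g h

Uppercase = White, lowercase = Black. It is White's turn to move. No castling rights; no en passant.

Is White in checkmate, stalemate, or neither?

checkmate

White to move; white king on c1.
In check: yes, from the black rook on c6.
King squares — b1: attacked by Pa2; d1: attacked by Nf2; b2: attacked by Re2; c2: attacked by Re2; d2: attacked by Re2.
Legal moves for White: none.
In check with no legal moves → checkmate.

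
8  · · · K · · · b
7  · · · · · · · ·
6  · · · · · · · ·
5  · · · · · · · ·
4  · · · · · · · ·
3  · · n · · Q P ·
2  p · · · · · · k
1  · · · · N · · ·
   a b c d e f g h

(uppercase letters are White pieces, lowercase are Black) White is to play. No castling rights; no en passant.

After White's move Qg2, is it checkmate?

yes

After Qg2: black king on h2; in check: yes, from the white queen on g2.
King squares — g1: attacked by Qg2; h1: attacked by Qg2; g2: attacked by Ne1; g3: attacked by Qg2; h3: attacked by Qg2.
Black has no legal moves → checkmate.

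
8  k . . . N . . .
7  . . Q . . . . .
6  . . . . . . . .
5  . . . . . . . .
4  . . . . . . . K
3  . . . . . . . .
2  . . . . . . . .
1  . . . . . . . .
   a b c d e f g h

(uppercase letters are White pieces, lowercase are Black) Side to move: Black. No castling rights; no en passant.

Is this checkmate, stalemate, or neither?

Black to move; black king on a8.
In check: no.
King squares — a7: attacked by Qc7; b7: attacked by Qc7; b8: attacked by Qc7.
Legal moves for Black: none.
Not in check and no legal moves → stalemate.

stalemate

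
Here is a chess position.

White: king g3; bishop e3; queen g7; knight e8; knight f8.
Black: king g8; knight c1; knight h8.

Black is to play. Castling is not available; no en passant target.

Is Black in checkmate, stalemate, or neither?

Black to move; black king on g8.
In check: yes, from the white queen on g7.
King squares — f7: attacked by Qg7; g7: attacked by Ne8; h7: attacked by Qg7; f8: attacked by Qg7; h8: own knight.
Legal moves for Black: none.
In check with no legal moves → checkmate.

checkmate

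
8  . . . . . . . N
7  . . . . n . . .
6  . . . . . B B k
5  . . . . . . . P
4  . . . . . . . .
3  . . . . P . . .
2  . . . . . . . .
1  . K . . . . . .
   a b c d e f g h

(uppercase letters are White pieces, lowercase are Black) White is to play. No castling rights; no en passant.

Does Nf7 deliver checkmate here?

yes

After Nf7: black king on h6; in check: yes, from the white knight on f7.
King squares — g5: attacked by Bf6; h5: attacked by Bg6; g6: attacked by Ph5; g7: attacked by Bf6; h7: attacked by Bg6.
Black has no legal moves → checkmate.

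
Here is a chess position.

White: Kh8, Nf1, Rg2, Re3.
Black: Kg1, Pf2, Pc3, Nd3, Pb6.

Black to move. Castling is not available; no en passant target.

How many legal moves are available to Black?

3

Black to move; king on g1.
In check: yes, from the white rook on g2.
Legal moves: Kxg2, Kh1, Kxf1.
Count: 3.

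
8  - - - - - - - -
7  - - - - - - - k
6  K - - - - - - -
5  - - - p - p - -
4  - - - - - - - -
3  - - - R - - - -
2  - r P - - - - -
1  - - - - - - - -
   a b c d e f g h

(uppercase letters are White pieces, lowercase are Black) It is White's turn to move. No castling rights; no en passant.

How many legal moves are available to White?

White to move; king on a6.
In check: no.
Legal moves: Ka7, Ka5, Rxd5, Rd4, Rh3+, Rg3, Rf3, Re3, Rc3, Rb3, Ra3, Rd2, Rd1, c3, c4.
Count: 15.

15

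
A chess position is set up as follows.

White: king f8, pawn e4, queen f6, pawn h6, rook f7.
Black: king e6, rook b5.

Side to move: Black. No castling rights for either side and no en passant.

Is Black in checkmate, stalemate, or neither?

Black to move; black king on e6.
In check: yes, from the white queen on f6.
King squares — d5: attacked by Pe4; e5: attacked by Qf6; f5: attacked by Pe4; d6: attacked by Qf6; f6: attacked by Rf7; d7: attacked by Rf7; e7: attacked by Qf6; f7: attacked by Qf6.
Legal moves for Black: none.
In check with no legal moves → checkmate.

checkmate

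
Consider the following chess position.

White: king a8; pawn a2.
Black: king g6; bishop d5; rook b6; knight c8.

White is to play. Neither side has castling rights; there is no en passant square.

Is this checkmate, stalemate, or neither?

checkmate

White to move; white king on a8.
In check: yes, from the black bishop on d5.
King squares — a7: attacked by Nc8; b7: attacked by Bd5; b8: attacked by Rb6.
Legal moves for White: none.
In check with no legal moves → checkmate.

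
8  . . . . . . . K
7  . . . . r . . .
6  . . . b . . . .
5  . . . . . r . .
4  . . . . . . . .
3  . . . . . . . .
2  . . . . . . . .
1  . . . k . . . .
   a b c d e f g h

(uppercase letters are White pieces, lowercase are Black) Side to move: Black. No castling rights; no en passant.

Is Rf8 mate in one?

yes

After Rf8: white king on h8; in check: yes, from the black rook on f8.
King squares — g7: attacked by Re7; h7: attacked by Re7; g8: attacked by Rf8.
White has no legal moves → checkmate.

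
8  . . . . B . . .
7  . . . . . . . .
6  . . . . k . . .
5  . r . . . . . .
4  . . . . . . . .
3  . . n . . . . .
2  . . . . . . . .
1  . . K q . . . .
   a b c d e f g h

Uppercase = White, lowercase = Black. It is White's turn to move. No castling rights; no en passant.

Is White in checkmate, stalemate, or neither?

White to move; white king on c1.
In check: yes, from the black queen on d1.
King squares — b1: attacked by Qd1; d1: attacked by Nc3; b2: attacked by Rb5; c2: attacked by Qd1; d2: attacked by Qd1.
Legal moves for White: none.
In check with no legal moves → checkmate.

checkmate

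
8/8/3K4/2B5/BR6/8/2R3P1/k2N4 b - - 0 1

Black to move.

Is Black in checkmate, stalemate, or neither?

Black to move; black king on a1.
In check: no.
King squares — b1: attacked by Rb4; a2: attacked by Rc2; b2: attacked by Nd1.
Legal moves for Black: none.
Not in check and no legal moves → stalemate.

stalemate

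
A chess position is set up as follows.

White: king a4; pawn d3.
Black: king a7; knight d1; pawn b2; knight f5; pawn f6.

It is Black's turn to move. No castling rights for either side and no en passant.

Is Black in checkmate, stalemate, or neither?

Black to move; black king on a7.
In check: no.
Legal moves for Black include: Kb8, Ka8, Kb7, Kb6, Ka6, Ng7, Ne7, Nh6, Nd6, Nh4, Nd4, Ng3, Nfe3, Nde3, Nc3+, Nf2, b1=Q, b1=R, ... (list truncated; more exist).
Black has legal moves and is not in check → neither.

neither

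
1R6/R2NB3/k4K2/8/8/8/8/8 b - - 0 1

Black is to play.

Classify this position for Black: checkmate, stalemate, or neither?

Black to move; black king on a6.
In check: yes, from the white rook on a7.
Legal moves for Black: Kxa7.
Black is in check but has 1 legal move → neither.

neither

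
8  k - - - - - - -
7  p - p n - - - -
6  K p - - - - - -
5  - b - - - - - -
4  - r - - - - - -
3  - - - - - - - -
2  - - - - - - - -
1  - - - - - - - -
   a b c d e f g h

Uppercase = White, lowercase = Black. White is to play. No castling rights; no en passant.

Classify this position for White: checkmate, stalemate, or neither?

checkmate

White to move; white king on a6.
In check: yes, from the black bishop on b5.
King squares — a5: attacked by Pb6; b5: attacked by Rb4; b6: attacked by Pa7; a7: attacked by Ka8; b7: attacked by Ka8.
Legal moves for White: none.
In check with no legal moves → checkmate.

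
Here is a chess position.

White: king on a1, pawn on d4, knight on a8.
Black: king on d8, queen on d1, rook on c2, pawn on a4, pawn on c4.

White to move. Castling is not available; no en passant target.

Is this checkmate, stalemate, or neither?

White to move; white king on a1.
In check: yes, from the black queen on d1.
King squares — b1: attacked by Qd1; a2: attacked by Rc2; b2: attacked by Rc2.
Legal moves for White: none.
In check with no legal moves → checkmate.

checkmate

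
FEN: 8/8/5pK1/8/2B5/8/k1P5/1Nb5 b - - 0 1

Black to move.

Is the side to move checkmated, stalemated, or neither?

neither

Black to move; black king on a2.
In check: yes, from the white bishop on c4.
Legal moves for Black: Kb2, Kxb1, Ka1.
Black is in check but has 3 legal moves → neither.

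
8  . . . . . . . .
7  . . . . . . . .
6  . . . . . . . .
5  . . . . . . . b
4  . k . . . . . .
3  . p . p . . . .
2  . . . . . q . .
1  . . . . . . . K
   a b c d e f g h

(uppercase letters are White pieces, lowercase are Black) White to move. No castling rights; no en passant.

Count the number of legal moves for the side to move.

White to move; king on h1.
In check: no.
Legal moves: none.
Count: 0.

0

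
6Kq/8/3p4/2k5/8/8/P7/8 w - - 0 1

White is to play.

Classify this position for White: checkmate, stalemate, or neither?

neither

White to move; white king on g8.
In check: yes, from the black queen on h8.
Legal moves for White: Kxh8, Kf7.
White is in check but has 2 legal moves → neither.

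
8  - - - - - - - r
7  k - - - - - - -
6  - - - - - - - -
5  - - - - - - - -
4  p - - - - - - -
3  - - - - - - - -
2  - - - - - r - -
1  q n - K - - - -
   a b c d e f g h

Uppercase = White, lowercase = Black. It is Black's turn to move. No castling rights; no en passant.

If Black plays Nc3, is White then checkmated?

After Nc3: white king on d1; in check: yes, from the black queen on a1 and the black knight on c3.
King squares — c1: attacked by Qa1; e1: attacked by Qa1; c2: attacked by Rf2; d2: attacked by Rf2; e2: attacked by Rf2.
White has no legal moves → checkmate.

yes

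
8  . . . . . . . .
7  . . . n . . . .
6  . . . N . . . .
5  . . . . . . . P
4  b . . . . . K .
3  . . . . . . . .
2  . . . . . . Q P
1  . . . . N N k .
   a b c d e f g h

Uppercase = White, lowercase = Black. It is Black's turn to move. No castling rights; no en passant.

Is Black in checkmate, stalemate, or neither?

Black to move; black king on g1.
In check: yes, from the white queen on g2.
King squares — f1: attacked by Qg2; h1: attacked by Qg2; f2: attacked by Qg2; g2: attacked by Ne1; h2: attacked by Nf1.
Legal moves for Black: none.
In check with no legal moves → checkmate.

checkmate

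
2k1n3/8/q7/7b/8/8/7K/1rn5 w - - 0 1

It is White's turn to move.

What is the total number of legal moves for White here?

5

White to move; king on h2.
In check: no.
Legal moves: Kh3, Kg3, Kg2, Kh1, Kg1.
Count: 5.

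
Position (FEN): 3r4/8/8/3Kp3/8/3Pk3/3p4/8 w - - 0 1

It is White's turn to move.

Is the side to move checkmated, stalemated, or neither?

White to move; white king on d5.
In check: yes, from the black rook on d8.
King squares — c4: available; d4: attacked by Ke3; e4: attacked by Ke3; c5: available; e5: available; c6: available; d6: attacked by Rd8; e6: available.
Legal moves for White: Ke6, Kc6, Kxe5, Kc5, Kc4.
White is in check but has 5 legal moves → neither.

neither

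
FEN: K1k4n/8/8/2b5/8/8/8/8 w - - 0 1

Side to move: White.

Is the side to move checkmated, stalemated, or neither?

White to move; white king on a8.
In check: no.
King squares — a7: attacked by Bc5; b7: attacked by Kc8; b8: attacked by Kc8.
Legal moves for White: none.
Not in check and no legal moves → stalemate.

stalemate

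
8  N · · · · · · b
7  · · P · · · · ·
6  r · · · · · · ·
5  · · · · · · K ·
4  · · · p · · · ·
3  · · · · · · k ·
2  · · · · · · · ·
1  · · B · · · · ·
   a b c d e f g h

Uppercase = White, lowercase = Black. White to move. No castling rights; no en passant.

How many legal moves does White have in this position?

12

White to move; king on g5.
In check: no.
Legal moves: Nb6, Kh5, Kf5, Bf4+, Be3, Ba3, Bd2, Bb2, c8=Q, c8=R, c8=B, c8=N.
Count: 12.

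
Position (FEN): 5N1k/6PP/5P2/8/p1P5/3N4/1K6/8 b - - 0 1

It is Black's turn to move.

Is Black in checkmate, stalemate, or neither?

checkmate

Black to move; black king on h8.
In check: yes, from the white pawn on g7.
King squares — g7: attacked by Pf6; h7: attacked by Nf8; g8: attacked by Ph7.
Legal moves for Black: none.
In check with no legal moves → checkmate.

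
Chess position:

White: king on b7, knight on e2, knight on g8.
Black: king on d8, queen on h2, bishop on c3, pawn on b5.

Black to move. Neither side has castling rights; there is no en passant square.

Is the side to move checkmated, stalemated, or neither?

neither

Black to move; black king on d8.
In check: no.
Legal moves for Black include: Ke8, Kd7, Bh8, Bg7, Bf6, Be5, Ba5, Bd4, Bb4, Bd2, Bb2, Be1, Ba1, Qh8, Qb8+, Qh7+, Qc7+, Qh6, ... (list truncated; more exist).
Black has legal moves and is not in check → neither.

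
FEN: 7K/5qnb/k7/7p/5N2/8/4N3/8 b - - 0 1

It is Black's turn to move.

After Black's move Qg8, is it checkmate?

After Qg8: white king on h8; in check: yes, from the black queen on g8.
King squares — g7: attacked by Qg8; h7: attacked by Qg8; g8: attacked by Bh7.
White has no legal moves → checkmate.

yes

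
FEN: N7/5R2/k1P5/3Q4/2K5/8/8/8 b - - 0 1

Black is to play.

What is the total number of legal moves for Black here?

0

Black to move; king on a6.
In check: no.
Legal moves: none.
Count: 0.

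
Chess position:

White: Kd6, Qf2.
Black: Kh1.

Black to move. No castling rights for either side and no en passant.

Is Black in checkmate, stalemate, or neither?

stalemate

Black to move; black king on h1.
In check: no.
King squares — g1: attacked by Qf2; g2: attacked by Qf2; h2: attacked by Qf2.
Legal moves for Black: none.
Not in check and no legal moves → stalemate.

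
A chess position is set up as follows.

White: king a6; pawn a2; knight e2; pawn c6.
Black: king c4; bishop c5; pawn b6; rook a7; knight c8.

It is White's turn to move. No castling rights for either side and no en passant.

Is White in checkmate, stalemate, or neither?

White to move; white king on a6.
In check: yes, from the black rook on a7.
King squares — a5: attacked by Pb6; b5: attacked by Kc4; b6: attacked by Bc5; a7: attacked by Nc8; b7: attacked by Ra7.
Legal moves for White: none.
In check with no legal moves → checkmate.

checkmate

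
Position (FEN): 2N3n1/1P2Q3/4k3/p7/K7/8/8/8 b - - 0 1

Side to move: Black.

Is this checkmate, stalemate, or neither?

neither

Black to move; black king on e6.
In check: yes, from the white queen on e7.
King squares — d5: available; e5: attacked by Qe7; f5: available; d6: attacked by Qe7; f6: attacked by Qe7; d7: attacked by Qe7; e7: attacked by Nc8; f7: attacked by Qe7.
Legal moves for Black: Kf5, Kd5, Nxe7.
Black is in check but has 3 legal moves → neither.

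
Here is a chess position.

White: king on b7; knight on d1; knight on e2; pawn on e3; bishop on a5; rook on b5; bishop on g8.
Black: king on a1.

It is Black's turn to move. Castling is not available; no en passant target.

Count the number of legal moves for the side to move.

Black to move; king on a1.
In check: no.
Legal moves: none.
Count: 0.

0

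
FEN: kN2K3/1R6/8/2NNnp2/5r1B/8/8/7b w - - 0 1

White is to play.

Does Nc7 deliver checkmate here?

After Nc7: black king on a8; in check: yes, from the white knight on c7.
King squares — a7: attacked by Rb7; b7: attacked by Nc5; b8: attacked by Rb7.
Black has no legal moves → checkmate.

yes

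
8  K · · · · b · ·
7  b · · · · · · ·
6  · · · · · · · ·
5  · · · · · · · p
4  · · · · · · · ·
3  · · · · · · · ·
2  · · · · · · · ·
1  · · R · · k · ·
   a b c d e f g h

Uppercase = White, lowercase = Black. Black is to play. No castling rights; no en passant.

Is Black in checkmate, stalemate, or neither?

Black to move; black king on f1.
In check: yes, from the white rook on c1.
Legal moves for Black: Kg2, Kf2, Ke2.
Black is in check but has 3 legal moves → neither.

neither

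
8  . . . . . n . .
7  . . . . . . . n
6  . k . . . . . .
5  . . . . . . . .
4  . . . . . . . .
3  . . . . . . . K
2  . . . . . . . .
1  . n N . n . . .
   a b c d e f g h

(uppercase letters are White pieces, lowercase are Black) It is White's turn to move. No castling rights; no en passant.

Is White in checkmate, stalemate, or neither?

neither

White to move; white king on h3.
In check: no.
Legal moves for White: Kh4, Kg4, Kg3, Kh2, Nd3, Nb3, Ne2, Na2.
White has 8 legal moves and is not in check → neither.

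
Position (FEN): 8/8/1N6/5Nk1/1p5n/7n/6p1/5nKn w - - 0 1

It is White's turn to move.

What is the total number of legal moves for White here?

White to move; king on g1.
In check: yes, from the black knight on h3.
Legal moves: none.
Count: 0.

0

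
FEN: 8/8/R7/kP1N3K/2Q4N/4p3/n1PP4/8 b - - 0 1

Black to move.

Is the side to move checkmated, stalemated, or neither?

checkmate

Black to move; black king on a5.
In check: yes, from the white rook on a6.
King squares — a4: attacked by Qc4; b4: attacked by Qc4; b5: attacked by Qc4; a6: attacked by Pb5; b6: attacked by Nd5.
Legal moves for Black: none.
In check with no legal moves → checkmate.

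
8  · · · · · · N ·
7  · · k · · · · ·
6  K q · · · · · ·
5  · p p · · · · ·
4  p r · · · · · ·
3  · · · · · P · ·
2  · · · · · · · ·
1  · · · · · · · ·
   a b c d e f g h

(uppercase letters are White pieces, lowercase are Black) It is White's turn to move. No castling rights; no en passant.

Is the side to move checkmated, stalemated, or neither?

White to move; white king on a6.
In check: yes, from the black queen on b6.
King squares — a5: attacked by Qb6; b5: attacked by Rb4; b6: attacked by Kc7; a7: attacked by Qb6; b7: attacked by Qb6.
Legal moves for White: none.
In check with no legal moves → checkmate.

checkmate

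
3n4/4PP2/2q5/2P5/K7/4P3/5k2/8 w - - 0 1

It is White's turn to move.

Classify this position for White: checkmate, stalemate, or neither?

White to move; white king on a4.
In check: yes, from the black queen on c6.
Legal moves for White: Ka5, Kb4, Kb3, Ka3.
White is in check but has 4 legal moves → neither.

neither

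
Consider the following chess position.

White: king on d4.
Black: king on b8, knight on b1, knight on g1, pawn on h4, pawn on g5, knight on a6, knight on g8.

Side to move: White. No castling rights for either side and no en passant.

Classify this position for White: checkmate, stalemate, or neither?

neither

White to move; white king on d4.
In check: no.
Legal moves for White: Ke5, Kd5, Ke4, Kc4, Ke3, Kd3.
White has 6 legal moves and is not in check → neither.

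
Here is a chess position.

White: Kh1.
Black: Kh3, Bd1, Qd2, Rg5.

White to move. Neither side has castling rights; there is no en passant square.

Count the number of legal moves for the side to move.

0

White to move; king on h1.
In check: no.
Legal moves: none.
Count: 0.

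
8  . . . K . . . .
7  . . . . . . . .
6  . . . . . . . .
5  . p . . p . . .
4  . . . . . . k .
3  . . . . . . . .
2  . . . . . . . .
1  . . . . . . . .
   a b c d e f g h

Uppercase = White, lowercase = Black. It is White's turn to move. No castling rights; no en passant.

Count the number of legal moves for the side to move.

White to move; king on d8.
In check: no.
Legal moves: Ke8, Kc8, Ke7, Kd7, Kc7.
Count: 5.

5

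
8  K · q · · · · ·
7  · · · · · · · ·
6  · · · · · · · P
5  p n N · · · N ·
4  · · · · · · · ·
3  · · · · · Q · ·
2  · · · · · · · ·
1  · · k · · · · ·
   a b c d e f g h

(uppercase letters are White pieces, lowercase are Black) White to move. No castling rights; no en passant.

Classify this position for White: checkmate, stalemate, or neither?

checkmate

White to move; white king on a8.
In check: yes, from the black queen on c8.
King squares — a7: attacked by Nb5; b7: attacked by Qc8; b8: attacked by Qc8.
Legal moves for White: none.
In check with no legal moves → checkmate.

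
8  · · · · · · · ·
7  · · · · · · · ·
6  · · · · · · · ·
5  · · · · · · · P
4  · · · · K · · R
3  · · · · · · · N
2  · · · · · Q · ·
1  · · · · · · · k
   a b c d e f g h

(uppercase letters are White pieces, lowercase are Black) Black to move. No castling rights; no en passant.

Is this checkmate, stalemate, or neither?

Black to move; black king on h1.
In check: no.
King squares — g1: attacked by Qf2; g2: attacked by Qf2; h2: attacked by Qf2.
Legal moves for Black: none.
Not in check and no legal moves → stalemate.

stalemate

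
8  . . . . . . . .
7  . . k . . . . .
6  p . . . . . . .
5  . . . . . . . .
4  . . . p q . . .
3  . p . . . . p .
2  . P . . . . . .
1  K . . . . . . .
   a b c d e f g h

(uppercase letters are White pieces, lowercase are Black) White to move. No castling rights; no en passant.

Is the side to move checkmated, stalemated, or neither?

White to move; white king on a1.
In check: no.
King squares — b1: attacked by Qe4; a2: attacked by Pb3; b2: own pawn.
Legal moves for White: none.
Not in check and no legal moves → stalemate.

stalemate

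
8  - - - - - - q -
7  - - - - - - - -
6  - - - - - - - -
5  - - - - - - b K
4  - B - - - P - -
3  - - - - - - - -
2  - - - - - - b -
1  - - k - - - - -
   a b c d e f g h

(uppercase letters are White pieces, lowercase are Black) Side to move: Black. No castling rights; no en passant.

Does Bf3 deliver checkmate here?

After Bf3: white king on h5; in check: yes, from the black bishop on f3.
King squares — g4: attacked by Bf3; h4: attacked by Bg5; g5: attacked by Qg8; g6: attacked by Qg8; h6: attacked by Bg5.
White has no legal moves → checkmate.

yes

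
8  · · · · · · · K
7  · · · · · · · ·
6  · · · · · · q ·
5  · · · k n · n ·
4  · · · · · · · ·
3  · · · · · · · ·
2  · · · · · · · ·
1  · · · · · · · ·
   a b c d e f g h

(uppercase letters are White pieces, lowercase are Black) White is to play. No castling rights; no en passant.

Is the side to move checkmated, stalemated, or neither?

White to move; white king on h8.
In check: no.
King squares — g7: attacked by Qg6; h7: attacked by Ng5; g8: attacked by Qg6.
Legal moves for White: none.
Not in check and no legal moves → stalemate.

stalemate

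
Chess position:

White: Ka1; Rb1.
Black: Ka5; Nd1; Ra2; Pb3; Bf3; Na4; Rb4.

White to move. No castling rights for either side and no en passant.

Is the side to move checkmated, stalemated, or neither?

checkmate

White to move; white king on a1.
In check: yes, from the black rook on a2.
King squares — b1: own rook; a2: attacked by Pb3; b2: attacked by Nd1.
Legal moves for White: none.
In check with no legal moves → checkmate.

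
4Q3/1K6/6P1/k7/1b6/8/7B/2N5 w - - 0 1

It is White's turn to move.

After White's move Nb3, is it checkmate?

yes

After Nb3: black king on a5; in check: yes, from the white knight on b3.
King squares — a4: attacked by Qe8; b4: own bishop; b5: attacked by Qe8; a6: attacked by Kb7; b6: attacked by Kb7.
Black has no legal moves → checkmate.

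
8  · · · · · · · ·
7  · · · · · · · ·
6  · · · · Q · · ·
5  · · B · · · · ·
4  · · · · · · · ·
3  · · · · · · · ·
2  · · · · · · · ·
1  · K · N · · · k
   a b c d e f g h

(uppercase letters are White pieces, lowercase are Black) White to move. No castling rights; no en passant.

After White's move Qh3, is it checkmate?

After Qh3: black king on h1; in check: yes, from the white queen on h3.
King squares — g1: attacked by Bc5; g2: attacked by Qh3; h2: attacked by Qh3.
Black has no legal moves → checkmate.

yes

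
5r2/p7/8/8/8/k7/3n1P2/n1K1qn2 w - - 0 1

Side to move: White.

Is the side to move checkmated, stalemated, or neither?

checkmate

White to move; white king on c1.
In check: yes, from the black queen on e1.
King squares — b1: attacked by Qe1; d1: attacked by Qe1; b2: attacked by Ka3; c2: attacked by Na1; d2: attacked by Qe1.
Legal moves for White: none.
In check with no legal moves → checkmate.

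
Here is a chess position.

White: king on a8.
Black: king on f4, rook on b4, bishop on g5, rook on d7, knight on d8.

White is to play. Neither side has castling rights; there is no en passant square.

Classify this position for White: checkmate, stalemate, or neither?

stalemate

White to move; white king on a8.
In check: no.
King squares — a7: attacked by Rd7; b7: attacked by Rb4; b8: attacked by Rb4.
Legal moves for White: none.
Not in check and no legal moves → stalemate.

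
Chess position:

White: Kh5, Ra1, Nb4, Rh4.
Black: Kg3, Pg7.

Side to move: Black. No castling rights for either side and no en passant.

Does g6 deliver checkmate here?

After g6: white king on h5; in check: yes, from the black pawn on g6.
White has 3 legal replies: Kh6, Kxg6, Kg5.
In check but a legal move exists → not checkmate.

no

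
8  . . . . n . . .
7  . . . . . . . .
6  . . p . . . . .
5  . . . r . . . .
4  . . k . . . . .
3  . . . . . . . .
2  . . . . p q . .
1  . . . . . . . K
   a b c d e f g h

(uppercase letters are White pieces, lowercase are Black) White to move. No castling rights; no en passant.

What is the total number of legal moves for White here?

White to move; king on h1.
In check: no.
Legal moves: none.
Count: 0.

0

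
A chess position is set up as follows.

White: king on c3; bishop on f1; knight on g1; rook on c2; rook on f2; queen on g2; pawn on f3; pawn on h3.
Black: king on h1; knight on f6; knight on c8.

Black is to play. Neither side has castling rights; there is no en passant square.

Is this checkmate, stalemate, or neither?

Black to move; black king on h1.
In check: yes, from the white queen on g2.
King squares — g1: attacked by Qg2; g2: attacked by Bf1; h2: attacked by Qg2.
Legal moves for Black: none.
In check with no legal moves → checkmate.

checkmate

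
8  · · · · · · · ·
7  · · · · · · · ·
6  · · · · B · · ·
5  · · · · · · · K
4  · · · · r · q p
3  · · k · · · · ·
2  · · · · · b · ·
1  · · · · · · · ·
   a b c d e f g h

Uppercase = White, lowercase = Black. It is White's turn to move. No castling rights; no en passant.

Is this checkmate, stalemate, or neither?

White to move; white king on h5.
In check: yes, from the black queen on g4.
Legal moves for White: Kh6, Bxg4.
White is in check but has 2 legal moves → neither.

neither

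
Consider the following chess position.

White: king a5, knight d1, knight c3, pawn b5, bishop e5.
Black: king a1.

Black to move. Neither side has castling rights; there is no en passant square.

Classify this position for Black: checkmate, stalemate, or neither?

Black to move; black king on a1.
In check: no.
King squares — b1: attacked by Nc3; a2: attacked by Nc3; b2: attacked by Nd1.
Legal moves for Black: none.
Not in check and no legal moves → stalemate.

stalemate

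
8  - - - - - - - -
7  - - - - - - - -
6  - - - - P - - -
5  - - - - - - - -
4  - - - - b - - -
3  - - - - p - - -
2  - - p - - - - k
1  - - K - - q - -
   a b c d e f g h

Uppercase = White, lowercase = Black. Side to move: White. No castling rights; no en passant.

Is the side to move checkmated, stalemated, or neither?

neither

White to move; white king on c1.
In check: yes, from the black queen on f1.
Legal moves for White: Kb2.
White is in check but has 1 legal move → neither.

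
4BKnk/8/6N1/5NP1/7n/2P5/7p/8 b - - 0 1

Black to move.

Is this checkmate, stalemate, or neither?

Black to move; black king on h8.
In check: yes, from the white knight on g6.
Legal moves for Black: Kh7, Nxg6+.
Black is in check but has 2 legal moves → neither.

neither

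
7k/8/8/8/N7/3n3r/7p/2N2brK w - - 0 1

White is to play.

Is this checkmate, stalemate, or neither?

White to move; white king on h1.
In check: yes, from the black rook on g1.
King squares — g1: attacked by Ph2; g2: attacked by Bf1; h2: attacked by Rh3.
Legal moves for White: none.
In check with no legal moves → checkmate.

checkmate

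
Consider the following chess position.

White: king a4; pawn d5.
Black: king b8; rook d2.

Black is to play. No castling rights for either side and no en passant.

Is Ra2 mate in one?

no

After Ra2: white king on a4; in check: yes, from the black rook on a2.
White has 3 legal replies: Kb5, Kb4, Kb3.
In check but a legal move exists → not checkmate.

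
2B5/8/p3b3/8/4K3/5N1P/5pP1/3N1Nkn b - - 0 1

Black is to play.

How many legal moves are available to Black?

Black to move; king on g1.
In check: yes, from the white knight on f3.
Legal moves: Kxg2, Kxf1.
Count: 2.

2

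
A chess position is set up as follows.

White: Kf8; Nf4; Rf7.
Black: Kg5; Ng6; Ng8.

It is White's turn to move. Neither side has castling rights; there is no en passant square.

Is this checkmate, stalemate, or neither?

White to move; white king on f8.
In check: yes, from the black knight on g6.
Legal moves for White: Kxg8, Ke8, Kg7, Nxg6.
White is in check but has 4 legal moves → neither.

neither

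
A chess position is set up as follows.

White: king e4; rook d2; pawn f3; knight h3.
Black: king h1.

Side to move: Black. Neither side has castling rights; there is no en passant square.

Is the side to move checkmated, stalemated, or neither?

Black to move; black king on h1.
In check: no.
King squares — g1: attacked by Nh3; g2: attacked by Rd2; h2: attacked by Rd2.
Legal moves for Black: none.
Not in check and no legal moves → stalemate.

stalemate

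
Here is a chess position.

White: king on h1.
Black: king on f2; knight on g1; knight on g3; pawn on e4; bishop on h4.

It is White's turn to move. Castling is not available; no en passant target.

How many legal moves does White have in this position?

1

White to move; king on h1.
In check: yes, from the black knight on g3.
Legal moves: Kh2.
Count: 1.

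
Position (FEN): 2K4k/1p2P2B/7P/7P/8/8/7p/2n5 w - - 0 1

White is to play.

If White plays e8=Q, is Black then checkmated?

no

After e8=Q: black king on h8; in check: yes, from the white queen on e8.
Black has 1 legal reply: Kxh7.
In check but a legal move exists → not checkmate.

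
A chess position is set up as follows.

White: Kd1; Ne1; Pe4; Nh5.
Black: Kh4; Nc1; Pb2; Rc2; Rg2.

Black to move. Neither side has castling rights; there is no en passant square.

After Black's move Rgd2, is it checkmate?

After Rgd2: white king on d1; in check: yes, from the black rook on d2.
King squares — c1: attacked by Pb2; e1: own knight; c2: attacked by Rd2; d2: attacked by Rc2; e2: attacked by Nc1.
White has no legal moves → checkmate.

yes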